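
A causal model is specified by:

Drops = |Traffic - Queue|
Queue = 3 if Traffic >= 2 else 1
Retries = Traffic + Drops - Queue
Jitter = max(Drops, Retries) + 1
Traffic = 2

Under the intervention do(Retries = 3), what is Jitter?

Intervening sets Retries = 3 and removes its equation (Retries = Traffic + Drops - Queue).
Queue = 3 if Traffic >= 2 else 1  [with Traffic=2]  = 3
Drops = |Traffic - Queue|  [with Traffic=2, Queue=3]  = 1
Jitter = max(Drops, Retries) + 1  [with Drops=1, Retries=3]  = 4

4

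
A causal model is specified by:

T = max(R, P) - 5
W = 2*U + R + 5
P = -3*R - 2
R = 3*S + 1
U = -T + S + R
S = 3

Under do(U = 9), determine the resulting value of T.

5

The intervention breaks the incoming arrows to U: U = -T + S + R no longer applies, and U = 9.
Since T is not a descendant of the intervened variable, it is unaffected.
R = 3*S + 1  [with S=3]  = 10
P = -3*R - 2  [with R=10]  = -32
T = max(R, P) - 5  [with R=10, P=-32]  = 5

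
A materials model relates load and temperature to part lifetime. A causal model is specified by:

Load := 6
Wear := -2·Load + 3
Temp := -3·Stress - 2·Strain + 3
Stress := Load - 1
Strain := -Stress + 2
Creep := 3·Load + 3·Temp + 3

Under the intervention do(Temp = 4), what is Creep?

Intervening sets Temp = 4 and removes its equation (Temp := -3·Stress - 2·Strain + 3).
Creep = 3·Load + 3·Temp + 3  [with Load=6, Temp=4]  = 33

33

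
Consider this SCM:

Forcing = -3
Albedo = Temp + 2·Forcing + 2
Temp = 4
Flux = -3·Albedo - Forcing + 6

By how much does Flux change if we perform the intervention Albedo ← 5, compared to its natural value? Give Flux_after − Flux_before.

The intervention breaks the incoming arrows to Albedo: Albedo = Temp + 2·Forcing + 2 no longer applies, and Albedo = 5.
Flux = -3·Albedo - Forcing + 6  [with Albedo=5, Forcing=-3]  = -6
Without intervention: Albedo = Temp + 2·Forcing + 2  [with Temp=4, Forcing=-3]  = 0; Flux = -3·Albedo - Forcing + 6  [with Albedo=0, Forcing=-3]  = 9.
Change = -6 − 9 = -15.

-15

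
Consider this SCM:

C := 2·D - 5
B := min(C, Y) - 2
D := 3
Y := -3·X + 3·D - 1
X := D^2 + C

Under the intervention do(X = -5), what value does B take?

do(X=-5) replaces the equation X := D^2 + C with the constant X = -5.
C = 2·D - 5  [with D=3]  = 1
Y = -3·X + 3·D - 1  [with X=-5, D=3]  = 23
B = min(C, Y) - 2  [with C=1, Y=23]  = -1

-1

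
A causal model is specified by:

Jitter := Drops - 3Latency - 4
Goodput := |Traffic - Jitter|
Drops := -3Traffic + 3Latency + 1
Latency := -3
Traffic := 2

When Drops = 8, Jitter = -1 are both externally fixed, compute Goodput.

Setting Drops = 8, Jitter = -1 by intervention discards those variables' equations.
Goodput = |Traffic - Jitter|  [with Traffic=2, Jitter=-1]  = 3

3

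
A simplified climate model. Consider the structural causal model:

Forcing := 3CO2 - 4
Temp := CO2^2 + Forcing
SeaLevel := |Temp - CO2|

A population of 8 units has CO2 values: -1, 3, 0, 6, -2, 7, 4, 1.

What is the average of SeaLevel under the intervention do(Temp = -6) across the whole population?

do(Temp=-6) breaks Temp's dependence on CO2. With Temp=-6 fixed, SeaLevel across the units is 5, 9, 6, 12, 4, 13, 10, 7, mean 8.25.

8.25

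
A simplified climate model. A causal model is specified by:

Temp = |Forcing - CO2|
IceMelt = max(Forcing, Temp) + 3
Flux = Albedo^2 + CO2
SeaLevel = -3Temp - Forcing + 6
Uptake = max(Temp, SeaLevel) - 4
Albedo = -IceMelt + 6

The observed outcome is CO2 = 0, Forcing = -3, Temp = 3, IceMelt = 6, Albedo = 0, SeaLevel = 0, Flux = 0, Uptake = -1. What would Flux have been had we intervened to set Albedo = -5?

Under do(Albedo=-5), the mechanism Albedo = -IceMelt + 6 is discarded; Albedo is fixed at -5.
Flux = Albedo^2 + CO2  [with Albedo=-5, CO2=0]  = 25

25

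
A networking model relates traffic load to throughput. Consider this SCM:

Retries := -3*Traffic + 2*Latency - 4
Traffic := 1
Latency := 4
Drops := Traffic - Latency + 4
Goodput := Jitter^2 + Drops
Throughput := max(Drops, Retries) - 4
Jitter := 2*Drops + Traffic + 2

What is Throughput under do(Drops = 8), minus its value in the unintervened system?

The intervention breaks the incoming arrows to Drops: Drops := Traffic - Latency + 4 no longer applies, and Drops = 8.
Retries = -3*Traffic + 2*Latency - 4  [with Traffic=1, Latency=4]  = 1
Throughput = max(Drops, Retries) - 4  [with Drops=8, Retries=1]  = 4
Without intervention: Drops = Traffic - Latency + 4  [with Traffic=1, Latency=4]  = 1; Retries = -3*Traffic + 2*Latency - 4  [with Traffic=1, Latency=4]  = 1; Throughput = max(Drops, Retries) - 4  [with Drops=1, Retries=1]  = -3.
Change = 4 − (-3) = 7.

7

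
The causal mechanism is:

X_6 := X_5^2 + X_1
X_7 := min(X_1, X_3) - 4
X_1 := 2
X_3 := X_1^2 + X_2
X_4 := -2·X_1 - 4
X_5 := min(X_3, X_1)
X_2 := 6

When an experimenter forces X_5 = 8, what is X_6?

The intervention breaks the incoming arrows to X_5: X_5 := min(X_3, X_1) no longer applies, and X_5 = 8.
X_6 = X_5^2 + X_1  [with X_5=8, X_1=2]  = 66

66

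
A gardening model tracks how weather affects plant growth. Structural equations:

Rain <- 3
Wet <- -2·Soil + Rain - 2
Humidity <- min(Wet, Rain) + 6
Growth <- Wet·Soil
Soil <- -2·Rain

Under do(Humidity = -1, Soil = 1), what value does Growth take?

Setting Humidity = -1, Soil = 1 by intervention discards those variables' equations.
Wet = -2·Soil + Rain - 2  [with Soil=1, Rain=3]  = -1
Growth = Wet·Soil  [with Wet=-1, Soil=1]  = -1

-1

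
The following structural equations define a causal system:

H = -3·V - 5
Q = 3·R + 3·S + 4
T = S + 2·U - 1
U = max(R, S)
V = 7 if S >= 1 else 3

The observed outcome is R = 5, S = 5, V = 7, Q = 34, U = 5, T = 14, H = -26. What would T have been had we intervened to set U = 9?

The intervention breaks the incoming arrows to U: U = max(R, S) no longer applies, and U = 9.
T = S + 2·U - 1  [with S=5, U=9]  = 22

22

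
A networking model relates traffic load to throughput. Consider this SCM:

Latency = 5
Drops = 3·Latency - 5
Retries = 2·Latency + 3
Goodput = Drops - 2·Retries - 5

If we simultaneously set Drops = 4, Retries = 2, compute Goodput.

-5

Setting Drops = 4, Retries = 2 by intervention discards those variables' equations.
Goodput = Drops - 2·Retries - 5  [with Drops=4, Retries=2]  = -5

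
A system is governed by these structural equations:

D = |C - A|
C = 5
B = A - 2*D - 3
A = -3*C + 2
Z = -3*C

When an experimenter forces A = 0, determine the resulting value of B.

do(A=0) replaces the equation A = -3*C + 2 with the constant A = 0.
D = |C - A|  [with C=5, A=0]  = 5
B = A - 2*D - 3  [with A=0, D=5]  = -13

-13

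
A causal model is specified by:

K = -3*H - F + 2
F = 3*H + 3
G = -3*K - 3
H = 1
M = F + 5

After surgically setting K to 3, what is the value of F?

The intervention breaks the incoming arrows to K: K = -3*H - F + 2 no longer applies, and K = 3.
Since F is not a descendant of the intervened variable, it is unaffected.
F = 3*H + 3  [with H=1]  = 6

6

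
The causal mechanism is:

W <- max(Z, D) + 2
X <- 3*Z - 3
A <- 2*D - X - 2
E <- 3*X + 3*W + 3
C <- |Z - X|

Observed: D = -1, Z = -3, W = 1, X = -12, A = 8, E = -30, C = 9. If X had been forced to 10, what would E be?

36

Under do(X=10), the mechanism X <- 3*Z - 3 is discarded; X is fixed at 10.
W = max(Z, D) + 2  [with Z=-3, D=-1]  = 1
E = 3*X + 3*W + 3  [with X=10, W=1]  = 36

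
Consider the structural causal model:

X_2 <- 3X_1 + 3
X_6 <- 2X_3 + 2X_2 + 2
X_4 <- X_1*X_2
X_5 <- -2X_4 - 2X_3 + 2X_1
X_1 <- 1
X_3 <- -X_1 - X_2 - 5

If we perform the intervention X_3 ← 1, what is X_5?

-12

do(X_3=1) replaces the equation X_3 <- -X_1 - X_2 - 5 with the constant X_3 = 1.
X_2 = 3X_1 + 3  [with X_1=1]  = 6
X_4 = X_1*X_2  [with X_1=1, X_2=6]  = 6
X_5 = -2X_4 - 2X_3 + 2X_1  [with X_4=6, X_3=1, X_1=1]  = -12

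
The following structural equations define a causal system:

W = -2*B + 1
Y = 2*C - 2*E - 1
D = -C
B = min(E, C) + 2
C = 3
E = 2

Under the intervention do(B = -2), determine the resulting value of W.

Under do(B=-2), the mechanism B = min(E, C) + 2 is discarded; B is fixed at -2.
W = -2*B + 1  [with B=-2]  = 5

5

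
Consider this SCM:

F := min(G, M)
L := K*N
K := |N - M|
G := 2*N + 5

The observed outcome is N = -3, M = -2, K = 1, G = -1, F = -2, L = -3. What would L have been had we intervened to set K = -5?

15

The intervention breaks the incoming arrows to K: K := |N - M| no longer applies, and K = -5.
L = K*N  [with K=-5, N=-3]  = 15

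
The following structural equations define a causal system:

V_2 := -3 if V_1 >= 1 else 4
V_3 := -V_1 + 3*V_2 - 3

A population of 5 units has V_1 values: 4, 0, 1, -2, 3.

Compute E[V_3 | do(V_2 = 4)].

do(V_2=4) breaks V_2's dependence on V_1. With V_2=4 fixed, V_3 across the units is 5, 9, 8, 11, 6, mean 7.8.

7.8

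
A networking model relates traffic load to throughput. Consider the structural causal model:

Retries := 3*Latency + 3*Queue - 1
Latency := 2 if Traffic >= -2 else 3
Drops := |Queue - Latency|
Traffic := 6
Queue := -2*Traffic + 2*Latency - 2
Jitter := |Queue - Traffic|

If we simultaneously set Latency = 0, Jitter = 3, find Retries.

-43

Setting Latency = 0, Jitter = 3 by intervention discards those variables' equations.
Queue = -2*Traffic + 2*Latency - 2  [with Traffic=6, Latency=0]  = -14
Retries = 3*Latency + 3*Queue - 1  [with Latency=0, Queue=-14]  = -43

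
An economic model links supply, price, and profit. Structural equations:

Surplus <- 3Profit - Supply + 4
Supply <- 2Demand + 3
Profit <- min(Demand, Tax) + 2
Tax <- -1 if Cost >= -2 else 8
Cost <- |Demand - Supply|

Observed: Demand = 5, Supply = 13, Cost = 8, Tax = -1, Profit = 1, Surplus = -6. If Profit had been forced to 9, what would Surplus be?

18

The intervention breaks the incoming arrows to Profit: Profit <- min(Demand, Tax) + 2 no longer applies, and Profit = 9.
Supply = 2Demand + 3  [with Demand=5]  = 13
Surplus = 3Profit - Supply + 4  [with Profit=9, Supply=13]  = 18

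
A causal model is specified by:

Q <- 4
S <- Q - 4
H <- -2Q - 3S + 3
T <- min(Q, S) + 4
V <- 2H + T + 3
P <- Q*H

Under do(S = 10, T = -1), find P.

-140

The joint intervention fixes S = 10, T = -1, removing each variable's own equation.
H = -2Q - 3S + 3  [with Q=4, S=10]  = -35
P = Q*H  [with Q=4, H=-35]  = -140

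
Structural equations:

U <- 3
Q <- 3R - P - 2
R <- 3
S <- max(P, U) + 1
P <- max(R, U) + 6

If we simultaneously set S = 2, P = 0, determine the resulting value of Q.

7

The joint intervention fixes S = 2, P = 0, removing each variable's own equation.
Q = 3R - P - 2  [with R=3, P=0]  = 7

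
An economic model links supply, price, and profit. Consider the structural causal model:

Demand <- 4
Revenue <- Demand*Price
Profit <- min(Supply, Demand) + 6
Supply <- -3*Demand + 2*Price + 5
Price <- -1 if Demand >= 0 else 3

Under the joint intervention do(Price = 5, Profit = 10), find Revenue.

The joint intervention fixes Price = 5, Profit = 10, removing each variable's own equation.
Revenue = Demand*Price  [with Demand=4, Price=5]  = 20

20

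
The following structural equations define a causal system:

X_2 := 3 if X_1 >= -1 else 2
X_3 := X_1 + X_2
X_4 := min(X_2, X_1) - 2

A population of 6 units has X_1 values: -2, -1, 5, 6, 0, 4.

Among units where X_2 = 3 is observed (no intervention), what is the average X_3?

5.8

E[X_3|X_2=3] averages over only the 5 units with X_2=3 (X_1 = -1, 5, 6, 0, 4): X_3 = 2, 8, 9, 3, 7, mean 5.8.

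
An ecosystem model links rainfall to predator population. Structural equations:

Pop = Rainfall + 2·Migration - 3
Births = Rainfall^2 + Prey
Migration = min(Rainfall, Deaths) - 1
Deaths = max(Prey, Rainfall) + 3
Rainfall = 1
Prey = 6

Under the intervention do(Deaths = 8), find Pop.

Under do(Deaths=8), the mechanism Deaths = max(Prey, Rainfall) + 3 is discarded; Deaths is fixed at 8.
Migration = min(Rainfall, Deaths) - 1  [with Rainfall=1, Deaths=8]  = 0
Pop = Rainfall + 2·Migration - 3  [with Rainfall=1, Migration=0]  = -2

-2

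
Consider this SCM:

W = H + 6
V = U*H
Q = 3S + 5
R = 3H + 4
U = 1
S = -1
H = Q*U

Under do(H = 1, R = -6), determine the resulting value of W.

7

The joint intervention fixes H = 1, R = -6, removing each variable's own equation.
W = H + 6  [with H=1]  = 7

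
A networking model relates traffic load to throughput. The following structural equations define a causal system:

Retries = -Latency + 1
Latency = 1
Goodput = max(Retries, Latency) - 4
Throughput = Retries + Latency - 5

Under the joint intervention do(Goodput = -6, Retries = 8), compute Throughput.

Setting Goodput = -6, Retries = 8 by intervention discards those variables' equations.
Throughput = Retries + Latency - 5  [with Retries=8, Latency=1]  = 4

4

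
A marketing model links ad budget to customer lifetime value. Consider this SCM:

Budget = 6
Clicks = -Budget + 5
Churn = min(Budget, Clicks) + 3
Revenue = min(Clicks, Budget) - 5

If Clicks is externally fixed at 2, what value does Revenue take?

Under do(Clicks=2), the mechanism Clicks = -Budget + 5 is discarded; Clicks is fixed at 2.
Revenue = min(Clicks, Budget) - 5  [with Clicks=2, Budget=6]  = -3

-3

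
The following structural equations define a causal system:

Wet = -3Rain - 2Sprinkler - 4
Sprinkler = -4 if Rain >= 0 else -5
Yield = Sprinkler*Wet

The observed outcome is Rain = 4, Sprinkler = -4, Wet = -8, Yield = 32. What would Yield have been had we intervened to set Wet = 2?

-8

The intervention breaks the incoming arrows to Wet: Wet = -3Rain - 2Sprinkler - 4 no longer applies, and Wet = 2.
Sprinkler = -4 if Rain >= 0 else -5  [with Rain=4]  = -4
Yield = Sprinkler*Wet  [with Sprinkler=-4, Wet=2]  = -8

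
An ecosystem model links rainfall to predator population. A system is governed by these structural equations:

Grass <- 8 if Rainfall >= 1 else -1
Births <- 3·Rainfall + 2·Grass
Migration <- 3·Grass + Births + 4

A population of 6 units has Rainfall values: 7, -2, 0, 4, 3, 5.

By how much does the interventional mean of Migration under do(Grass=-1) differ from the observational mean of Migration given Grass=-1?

11.5

Under do(Grass=-1), Grass's equation is replaced by Grass=-1 for every unit. Per-unit Migration: 20, -7, -1, 11, 8, 14. Mean = 7.5.
E[Migration|Grass=-1] averages over only the 2 units with Grass=-1 (Rainfall = -2, 0): Migration = -7, -1, mean -4.
Difference = 7.5 − (-4) = 11.5.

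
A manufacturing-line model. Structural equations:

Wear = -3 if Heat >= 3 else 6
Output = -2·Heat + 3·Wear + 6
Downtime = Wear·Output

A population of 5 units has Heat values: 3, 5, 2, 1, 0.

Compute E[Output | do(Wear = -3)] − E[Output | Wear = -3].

3.6

The intervention sets Wear=-3 in all 5 units regardless of Heat. Recomputing Output per unit gives -9, -13, -7, -5, -3; average -7.4.
Observing Wear=-3 restricts to units where Wear's equation naturally yields -3: Heat ∈ {3, 5}. In that subpopulation Output = -9, -13, mean -11.
Difference = -7.4 − (-11) = 3.6.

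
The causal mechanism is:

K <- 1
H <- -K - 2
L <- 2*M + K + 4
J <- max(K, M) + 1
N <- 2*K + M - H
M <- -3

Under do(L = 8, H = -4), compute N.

Under do(L = 8, H = -4), each intervened variable's structural equation is replaced by its fixed value.
N = 2*K + M - H  [with K=1, M=-3, H=-4]  = 3

3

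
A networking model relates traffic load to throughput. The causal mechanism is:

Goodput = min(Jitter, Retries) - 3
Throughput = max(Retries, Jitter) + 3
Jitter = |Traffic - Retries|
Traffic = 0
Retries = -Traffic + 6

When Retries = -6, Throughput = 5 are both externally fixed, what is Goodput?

Setting Retries = -6, Throughput = 5 by intervention discards those variables' equations.
Jitter = |Traffic - Retries|  [with Traffic=0, Retries=-6]  = 6
Goodput = min(Jitter, Retries) - 3  [with Jitter=6, Retries=-6]  = -9

-9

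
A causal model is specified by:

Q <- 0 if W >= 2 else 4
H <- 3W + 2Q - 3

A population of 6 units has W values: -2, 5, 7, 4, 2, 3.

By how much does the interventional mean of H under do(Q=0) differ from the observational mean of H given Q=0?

-3.1

The intervention sets Q=0 in all 6 units regardless of W. Recomputing H per unit gives -9, 12, 18, 9, 3, 6; average 6.5.
Conditioning on Q=0 selects the 5 unit(s) with W ∈ {5, 7, 4, 2, 3}. Their H values: 12, 18, 9, 3, 6. Mean = 9.6.
Difference = 6.5 − 9.6 = -3.1.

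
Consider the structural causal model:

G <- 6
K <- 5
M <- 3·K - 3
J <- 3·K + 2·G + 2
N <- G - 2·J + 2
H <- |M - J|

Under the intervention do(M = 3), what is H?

26

The intervention breaks the incoming arrows to M: M <- 3·K - 3 no longer applies, and M = 3.
J = 3·K + 2·G + 2  [with K=5, G=6]  = 29
H = |M - J|  [with M=3, J=29]  = 26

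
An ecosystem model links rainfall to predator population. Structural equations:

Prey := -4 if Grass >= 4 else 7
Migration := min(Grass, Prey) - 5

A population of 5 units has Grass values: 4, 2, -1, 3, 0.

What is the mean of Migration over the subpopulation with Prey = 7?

-4

Observing Prey=7 restricts to units where Prey's equation naturally yields 7: Grass ∈ {2, -1, 3, 0}. In that subpopulation Migration = -3, -6, -2, -5, mean -4.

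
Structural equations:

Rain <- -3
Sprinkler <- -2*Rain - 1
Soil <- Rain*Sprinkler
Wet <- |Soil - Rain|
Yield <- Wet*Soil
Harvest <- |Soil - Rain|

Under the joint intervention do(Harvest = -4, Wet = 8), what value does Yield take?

Setting Harvest = -4, Wet = 8 by intervention discards those variables' equations.
Sprinkler = -2*Rain - 1  [with Rain=-3]  = 5
Soil = Rain*Sprinkler  [with Rain=-3, Sprinkler=5]  = -15
Yield = Wet*Soil  [with Wet=8, Soil=-15]  = -120

-120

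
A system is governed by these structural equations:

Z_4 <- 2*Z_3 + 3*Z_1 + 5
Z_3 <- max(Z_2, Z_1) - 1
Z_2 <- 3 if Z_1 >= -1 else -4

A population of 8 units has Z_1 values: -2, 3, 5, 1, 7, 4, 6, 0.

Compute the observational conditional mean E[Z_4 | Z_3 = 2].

13

Conditioning on Z_3=2 selects the 3 unit(s) with Z_1 ∈ {3, 1, 0}. Their Z_4 values: 18, 12, 9. Mean = 13.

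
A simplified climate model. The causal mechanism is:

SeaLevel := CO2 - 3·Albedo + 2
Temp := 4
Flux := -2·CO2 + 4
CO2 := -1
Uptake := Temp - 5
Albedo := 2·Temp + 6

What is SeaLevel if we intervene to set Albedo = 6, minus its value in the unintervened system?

The intervention breaks the incoming arrows to Albedo: Albedo := 2·Temp + 6 no longer applies, and Albedo = 6.
SeaLevel = CO2 - 3·Albedo + 2  [with CO2=-1, Albedo=6]  = -17
Without intervention: Albedo = 2·Temp + 6  [with Temp=4]  = 14; SeaLevel = CO2 - 3·Albedo + 2  [with CO2=-1, Albedo=14]  = -41.
Change = -17 − (-41) = 24.

24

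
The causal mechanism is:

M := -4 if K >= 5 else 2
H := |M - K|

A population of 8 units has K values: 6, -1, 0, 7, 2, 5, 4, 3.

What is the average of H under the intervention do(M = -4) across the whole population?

Every unit gets M=-4 under the intervention. H values become 10, 3, 4, 11, 6, 9, 8, 7; E[H|do(M=-4)] = 7.25.

7.25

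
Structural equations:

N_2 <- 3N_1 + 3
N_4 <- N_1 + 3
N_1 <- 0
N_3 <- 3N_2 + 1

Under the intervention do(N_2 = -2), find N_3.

-5

The intervention breaks the incoming arrows to N_2: N_2 <- 3N_1 + 3 no longer applies, and N_2 = -2.
N_3 = 3N_2 + 1  [with N_2=-2]  = -5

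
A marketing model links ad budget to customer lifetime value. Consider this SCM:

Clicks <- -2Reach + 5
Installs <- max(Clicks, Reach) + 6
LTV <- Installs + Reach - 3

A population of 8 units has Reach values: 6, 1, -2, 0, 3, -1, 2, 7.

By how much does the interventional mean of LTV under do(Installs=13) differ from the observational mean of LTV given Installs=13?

Every unit gets Installs=13 under the intervention. LTV values become 16, 11, 8, 10, 13, 9, 12, 17; E[LTV|do(Installs=13)] = 12.
Conditioning on Installs=13 selects the 2 unit(s) with Reach ∈ {-1, 7}. Their LTV values: 9, 17. Mean = 13.
Difference = 12 − 13 = -1.

-1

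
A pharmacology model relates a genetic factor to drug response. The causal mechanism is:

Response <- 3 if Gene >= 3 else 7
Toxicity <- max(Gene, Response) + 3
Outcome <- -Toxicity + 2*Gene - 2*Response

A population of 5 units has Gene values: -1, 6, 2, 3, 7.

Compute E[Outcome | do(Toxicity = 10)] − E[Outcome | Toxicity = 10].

Every unit gets Toxicity=10 under the intervention. Outcome values become -26, -4, -20, -10, -2; E[Outcome|do(Toxicity=10)] = -12.4.
E[Outcome|Toxicity=10] averages over only the 3 units with Toxicity=10 (Gene = -1, 2, 7): Outcome = -26, -20, -2, mean -16.
Difference = -12.4 − (-16) = 3.6.

3.6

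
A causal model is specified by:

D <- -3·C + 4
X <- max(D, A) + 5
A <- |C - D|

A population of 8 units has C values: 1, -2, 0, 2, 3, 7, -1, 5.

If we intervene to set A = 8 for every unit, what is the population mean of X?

Under do(A=8), A's equation is replaced by A=8 for every unit. Per-unit X: 13, 15, 13, 13, 13, 13, 13, 13. Mean = 13.25.

13.25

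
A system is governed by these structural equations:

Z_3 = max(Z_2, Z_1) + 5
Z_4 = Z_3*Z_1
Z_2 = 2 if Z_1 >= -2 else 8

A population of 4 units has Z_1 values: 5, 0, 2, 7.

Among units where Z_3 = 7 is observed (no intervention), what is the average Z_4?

7

Observing Z_3=7 restricts to units where Z_3's equation naturally yields 7: Z_1 ∈ {0, 2}. In that subpopulation Z_4 = 0, 14, mean 7.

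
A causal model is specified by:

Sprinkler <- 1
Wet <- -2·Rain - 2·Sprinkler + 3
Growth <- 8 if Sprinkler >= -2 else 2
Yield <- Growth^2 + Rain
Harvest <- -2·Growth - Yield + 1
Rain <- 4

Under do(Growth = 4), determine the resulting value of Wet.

Under do(Growth=4), the mechanism Growth <- 8 if Sprinkler >= -2 else 2 is discarded; Growth is fixed at 4.
Since Wet is not a descendant of the intervened variable, it is unaffected.
Wet = -2·Rain - 2·Sprinkler + 3  [with Rain=4, Sprinkler=1]  = -7

-7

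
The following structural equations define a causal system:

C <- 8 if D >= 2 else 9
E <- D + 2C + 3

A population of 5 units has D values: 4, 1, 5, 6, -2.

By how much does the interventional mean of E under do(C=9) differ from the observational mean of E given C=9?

do(C=9) breaks C's dependence on D. With C=9 fixed, E across the units is 25, 22, 26, 27, 19, mean 23.8.
Observing C=9 restricts to units where C's equation naturally yields 9: D ∈ {1, -2}. In that subpopulation E = 22, 19, mean 20.5.
Difference = 23.8 − 20.5 = 3.3.

3.3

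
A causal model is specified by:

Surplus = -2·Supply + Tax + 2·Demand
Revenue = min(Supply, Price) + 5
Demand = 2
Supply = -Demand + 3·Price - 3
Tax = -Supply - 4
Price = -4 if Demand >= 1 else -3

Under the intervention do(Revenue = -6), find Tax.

Intervening sets Revenue = -6 and removes its equation (Revenue = min(Supply, Price) + 5).
No directed path runs from Revenue to Tax, so Tax keeps its natural value.
Price = -4 if Demand >= 1 else -3  [with Demand=2]  = -4
Supply = -Demand + 3·Price - 3  [with Demand=2, Price=-4]  = -17
Tax = -Supply - 4  [with Supply=-17]  = 13

13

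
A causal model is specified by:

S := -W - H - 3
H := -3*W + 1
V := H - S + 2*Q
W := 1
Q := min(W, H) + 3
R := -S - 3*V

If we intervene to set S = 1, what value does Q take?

1

Under do(S=1), the mechanism S := -W - H - 3 is discarded; S is fixed at 1.
Since Q is not a descendant of the intervened variable, it is unaffected.
H = -3*W + 1  [with W=1]  = -2
Q = min(W, H) + 3  [with W=1, H=-2]  = 1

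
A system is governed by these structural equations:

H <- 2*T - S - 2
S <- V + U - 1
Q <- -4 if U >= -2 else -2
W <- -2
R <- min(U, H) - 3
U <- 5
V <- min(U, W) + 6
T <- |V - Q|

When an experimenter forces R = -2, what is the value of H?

6

Intervening sets R = -2 and removes its equation (R <- min(U, H) - 3).
Since H is not a descendant of the intervened variable, it is unaffected.
V = min(U, W) + 6  [with U=5, W=-2]  = 4
S = V + U - 1  [with V=4, U=5]  = 8
Q = -4 if U >= -2 else -2  [with U=5]  = -4
T = |V - Q|  [with V=4, Q=-4]  = 8
H = 2*T - S - 2  [with T=8, S=8]  = 6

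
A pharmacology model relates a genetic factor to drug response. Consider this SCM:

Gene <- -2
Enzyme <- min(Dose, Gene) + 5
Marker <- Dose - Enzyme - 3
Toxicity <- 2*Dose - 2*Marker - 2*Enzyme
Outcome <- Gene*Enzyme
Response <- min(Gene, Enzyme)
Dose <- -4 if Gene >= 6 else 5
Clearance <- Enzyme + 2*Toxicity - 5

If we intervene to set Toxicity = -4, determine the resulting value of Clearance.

Intervening sets Toxicity = -4 and removes its equation (Toxicity <- 2*Dose - 2*Marker - 2*Enzyme).
Dose = -4 if Gene >= 6 else 5  [with Gene=-2]  = 5
Enzyme = min(Dose, Gene) + 5  [with Dose=5, Gene=-2]  = 3
Clearance = Enzyme + 2*Toxicity - 5  [with Enzyme=3, Toxicity=-4]  = -10

-10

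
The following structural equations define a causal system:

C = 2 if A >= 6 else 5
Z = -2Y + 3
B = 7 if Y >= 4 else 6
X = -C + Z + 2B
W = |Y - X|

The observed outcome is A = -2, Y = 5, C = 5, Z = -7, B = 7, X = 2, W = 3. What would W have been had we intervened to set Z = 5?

9

The intervention breaks the incoming arrows to Z: Z = -2Y + 3 no longer applies, and Z = 5.
C = 2 if A >= 6 else 5  [with A=-2]  = 5
B = 7 if Y >= 4 else 6  [with Y=5]  = 7
X = -C + Z + 2B  [with C=5, Z=5, B=7]  = 14
W = |Y - X|  [with Y=5, X=14]  = 9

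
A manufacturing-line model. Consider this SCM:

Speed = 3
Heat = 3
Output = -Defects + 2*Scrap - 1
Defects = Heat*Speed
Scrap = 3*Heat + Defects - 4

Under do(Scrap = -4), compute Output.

-18

Intervening sets Scrap = -4 and removes its equation (Scrap = 3*Heat + Defects - 4).
Defects = Heat*Speed  [with Heat=3, Speed=3]  = 9
Output = -Defects + 2*Scrap - 1  [with Defects=9, Scrap=-4]  = -18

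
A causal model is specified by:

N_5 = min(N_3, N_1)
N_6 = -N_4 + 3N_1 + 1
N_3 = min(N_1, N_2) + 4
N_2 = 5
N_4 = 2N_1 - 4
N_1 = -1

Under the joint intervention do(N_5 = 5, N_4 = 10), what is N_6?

Setting N_5 = 5, N_4 = 10 by intervention discards those variables' equations.
N_6 = -N_4 + 3N_1 + 1  [with N_4=10, N_1=-1]  = -12

-12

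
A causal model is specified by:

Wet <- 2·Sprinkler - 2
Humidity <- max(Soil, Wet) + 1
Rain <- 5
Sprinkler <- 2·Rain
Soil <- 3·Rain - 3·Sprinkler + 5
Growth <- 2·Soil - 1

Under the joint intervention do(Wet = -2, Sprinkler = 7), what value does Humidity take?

The joint intervention fixes Wet = -2, Sprinkler = 7, removing each variable's own equation.
Soil = 3·Rain - 3·Sprinkler + 5  [with Rain=5, Sprinkler=7]  = -1
Humidity = max(Soil, Wet) + 1  [with Soil=-1, Wet=-2]  = 0

0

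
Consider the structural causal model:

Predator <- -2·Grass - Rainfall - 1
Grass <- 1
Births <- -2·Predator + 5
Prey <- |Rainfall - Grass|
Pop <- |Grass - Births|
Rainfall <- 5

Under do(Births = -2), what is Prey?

4

do(Births=-2) replaces the equation Births <- -2·Predator + 5 with the constant Births = -2.
Prey is not downstream of the intervention, so its value is determined by the original equations.
Prey = |Rainfall - Grass|  [with Rainfall=5, Grass=1]  = 4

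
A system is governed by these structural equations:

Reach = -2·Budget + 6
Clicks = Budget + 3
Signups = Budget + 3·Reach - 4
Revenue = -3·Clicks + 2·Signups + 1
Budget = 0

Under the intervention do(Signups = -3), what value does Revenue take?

-14

Intervening sets Signups = -3 and removes its equation (Signups = Budget + 3·Reach - 4).
Clicks = Budget + 3  [with Budget=0]  = 3
Revenue = -3·Clicks + 2·Signups + 1  [with Clicks=3, Signups=-3]  = -14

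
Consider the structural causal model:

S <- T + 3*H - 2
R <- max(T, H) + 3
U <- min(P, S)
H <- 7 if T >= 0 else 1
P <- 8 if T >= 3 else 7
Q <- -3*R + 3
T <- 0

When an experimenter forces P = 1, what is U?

1

The intervention breaks the incoming arrows to P: P <- 8 if T >= 3 else 7 no longer applies, and P = 1.
H = 7 if T >= 0 else 1  [with T=0]  = 7
S = T + 3*H - 2  [with T=0, H=7]  = 19
U = min(P, S)  [with P=1, S=19]  = 1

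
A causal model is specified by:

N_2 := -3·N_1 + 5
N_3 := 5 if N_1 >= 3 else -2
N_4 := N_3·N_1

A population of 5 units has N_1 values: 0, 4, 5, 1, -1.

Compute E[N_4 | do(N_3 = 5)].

9

The intervention sets N_3=5 in all 5 units regardless of N_1. Recomputing N_4 per unit gives 0, 20, 25, 5, -5; average 9.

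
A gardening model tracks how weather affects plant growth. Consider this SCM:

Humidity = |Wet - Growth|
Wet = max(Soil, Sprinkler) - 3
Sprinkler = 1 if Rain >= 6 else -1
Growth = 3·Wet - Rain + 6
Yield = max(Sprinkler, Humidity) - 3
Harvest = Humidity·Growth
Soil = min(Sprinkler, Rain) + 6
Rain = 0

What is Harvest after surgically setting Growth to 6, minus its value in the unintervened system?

do(Growth=6) replaces the equation Growth = 3·Wet - Rain + 6 with the constant Growth = 6.
Sprinkler = 1 if Rain >= 6 else -1  [with Rain=0]  = -1
Soil = min(Sprinkler, Rain) + 6  [with Sprinkler=-1, Rain=0]  = 5
Wet = max(Soil, Sprinkler) - 3  [with Soil=5, Sprinkler=-1]  = 2
Humidity = |Wet - Growth|  [with Wet=2, Growth=6]  = 4
Harvest = Humidity·Growth  [with Humidity=4, Growth=6]  = 24
Without intervention: Sprinkler = 1 if Rain >= 6 else -1  [with Rain=0]  = -1; Soil = min(Sprinkler, Rain) + 6  [with Sprinkler=-1, Rain=0]  = 5; Wet = max(Soil, Sprinkler) - 3  [with Soil=5, Sprinkler=-1]  = 2; Growth = 3·Wet - Rain + 6  [with Wet=2, Rain=0]  = 12; Humidity = |Wet - Growth|  [with Wet=2, Growth=12]  = 10; Harvest = Humidity·Growth  [with Humidity=10, Growth=12]  = 120.
Change = 24 − 120 = -96.

-96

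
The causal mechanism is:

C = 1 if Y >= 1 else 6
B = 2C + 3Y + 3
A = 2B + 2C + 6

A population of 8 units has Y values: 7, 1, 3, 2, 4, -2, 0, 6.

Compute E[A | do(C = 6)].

Every unit gets C=6 under the intervention. A values become 90, 54, 66, 60, 72, 36, 48, 84; E[A|do(C=6)] = 63.75.

63.75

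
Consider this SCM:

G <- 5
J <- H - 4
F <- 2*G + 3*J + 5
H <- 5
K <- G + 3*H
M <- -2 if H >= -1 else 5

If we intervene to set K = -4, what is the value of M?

-2

The intervention breaks the incoming arrows to K: K <- G + 3*H no longer applies, and K = -4.
Since M is not a descendant of the intervened variable, it is unaffected.
M = -2 if H >= -1 else 5  [with H=5]  = -2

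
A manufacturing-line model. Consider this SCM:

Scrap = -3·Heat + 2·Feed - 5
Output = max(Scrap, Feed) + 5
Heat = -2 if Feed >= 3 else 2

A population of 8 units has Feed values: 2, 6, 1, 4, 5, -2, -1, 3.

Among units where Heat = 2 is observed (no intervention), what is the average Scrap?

Conditioning on Heat=2 selects the 4 unit(s) with Feed ∈ {2, 1, -2, -1}. Their Scrap values: -7, -9, -15, -13. Mean = -11.

-11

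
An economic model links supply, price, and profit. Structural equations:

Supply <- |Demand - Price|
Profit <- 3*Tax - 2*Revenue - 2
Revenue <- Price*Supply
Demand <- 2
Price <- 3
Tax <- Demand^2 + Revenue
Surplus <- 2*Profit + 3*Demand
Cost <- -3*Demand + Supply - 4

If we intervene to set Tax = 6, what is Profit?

10

Intervening sets Tax = 6 and removes its equation (Tax <- Demand^2 + Revenue).
Supply = |Demand - Price|  [with Demand=2, Price=3]  = 1
Revenue = Price*Supply  [with Price=3, Supply=1]  = 3
Profit = 3*Tax - 2*Revenue - 2  [with Tax=6, Revenue=3]  = 10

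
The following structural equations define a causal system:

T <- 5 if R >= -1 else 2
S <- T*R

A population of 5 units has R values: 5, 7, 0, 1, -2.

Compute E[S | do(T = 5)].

do(T=5) breaks T's dependence on R. With T=5 fixed, S across the units is 25, 35, 0, 5, -10, mean 11.

11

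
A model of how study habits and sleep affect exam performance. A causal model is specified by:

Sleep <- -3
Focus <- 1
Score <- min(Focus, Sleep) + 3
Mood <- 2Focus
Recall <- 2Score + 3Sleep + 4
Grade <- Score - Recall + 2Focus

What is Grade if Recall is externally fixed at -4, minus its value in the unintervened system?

The intervention breaks the incoming arrows to Recall: Recall <- 2Score + 3Sleep + 4 no longer applies, and Recall = -4.
Score = min(Focus, Sleep) + 3  [with Focus=1, Sleep=-3]  = 0
Grade = Score - Recall + 2Focus  [with Score=0, Recall=-4, Focus=1]  = 6
Without intervention: Score = min(Focus, Sleep) + 3  [with Focus=1, Sleep=-3]  = 0; Recall = 2Score + 3Sleep + 4  [with Score=0, Sleep=-3]  = -5; Grade = Score - Recall + 2Focus  [with Score=0, Recall=-5, Focus=1]  = 7.
Change = 6 − 7 = -1.

-1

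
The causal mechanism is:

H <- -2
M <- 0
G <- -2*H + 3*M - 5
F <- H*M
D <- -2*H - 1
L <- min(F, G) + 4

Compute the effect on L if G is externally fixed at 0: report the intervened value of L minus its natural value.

1

The intervention breaks the incoming arrows to G: G <- -2*H + 3*M - 5 no longer applies, and G = 0.
F = H*M  [with H=-2, M=0]  = 0
L = min(F, G) + 4  [with F=0, G=0]  = 4
Without intervention: G = -2*H + 3*M - 5  [with H=-2, M=0]  = -1; F = H*M  [with H=-2, M=0]  = 0; L = min(F, G) + 4  [with F=0, G=-1]  = 3.
Change = 4 − 3 = 1.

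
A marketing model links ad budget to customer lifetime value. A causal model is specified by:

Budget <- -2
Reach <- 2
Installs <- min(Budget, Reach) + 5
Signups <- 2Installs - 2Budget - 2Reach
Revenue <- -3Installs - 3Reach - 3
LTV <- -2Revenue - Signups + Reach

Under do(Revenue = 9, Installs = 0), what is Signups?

0

Under do(Revenue = 9, Installs = 0), each intervened variable's structural equation is replaced by its fixed value.
Signups = 2Installs - 2Budget - 2Reach  [with Installs=0, Budget=-2, Reach=2]  = 0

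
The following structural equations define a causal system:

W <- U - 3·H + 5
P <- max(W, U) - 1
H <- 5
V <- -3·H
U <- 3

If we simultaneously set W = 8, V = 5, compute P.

The joint intervention fixes W = 8, V = 5, removing each variable's own equation.
P = max(W, U) - 1  [with W=8, U=3]  = 7

7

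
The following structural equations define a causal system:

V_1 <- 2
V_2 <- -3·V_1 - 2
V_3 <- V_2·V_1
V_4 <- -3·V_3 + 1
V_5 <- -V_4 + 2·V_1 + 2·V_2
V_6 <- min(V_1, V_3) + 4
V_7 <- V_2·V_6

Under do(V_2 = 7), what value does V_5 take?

do(V_2=7) replaces the equation V_2 <- -3·V_1 - 2 with the constant V_2 = 7.
V_3 = V_2·V_1  [with V_2=7, V_1=2]  = 14
V_4 = -3·V_3 + 1  [with V_3=14]  = -41
V_5 = -V_4 + 2·V_1 + 2·V_2  [with V_4=-41, V_1=2, V_2=7]  = 59

59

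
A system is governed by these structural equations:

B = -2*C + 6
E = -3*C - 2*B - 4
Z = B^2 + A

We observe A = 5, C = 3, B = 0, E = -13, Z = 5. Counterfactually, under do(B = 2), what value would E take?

The intervention breaks the incoming arrows to B: B = -2*C + 6 no longer applies, and B = 2.
E = -3*C - 2*B - 4  [with C=3, B=2]  = -17

-17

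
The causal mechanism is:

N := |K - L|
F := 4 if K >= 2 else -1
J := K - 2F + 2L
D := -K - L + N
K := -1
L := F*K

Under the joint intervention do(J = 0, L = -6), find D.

12

Under do(J = 0, L = -6), each intervened variable's structural equation is replaced by its fixed value.
N = |K - L|  [with K=-1, L=-6]  = 5
D = -K - L + N  [with K=-1, L=-6, N=5]  = 12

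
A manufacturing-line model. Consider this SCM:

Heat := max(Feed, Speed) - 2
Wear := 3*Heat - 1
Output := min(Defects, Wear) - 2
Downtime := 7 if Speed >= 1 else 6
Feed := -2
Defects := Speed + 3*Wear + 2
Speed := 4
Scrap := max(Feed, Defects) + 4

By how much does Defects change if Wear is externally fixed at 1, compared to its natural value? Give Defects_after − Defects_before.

Intervening sets Wear = 1 and removes its equation (Wear := 3*Heat - 1).
Defects = Speed + 3*Wear + 2  [with Speed=4, Wear=1]  = 9
Without intervention: Heat = max(Feed, Speed) - 2  [with Feed=-2, Speed=4]  = 2; Wear = 3*Heat - 1  [with Heat=2]  = 5; Defects = Speed + 3*Wear + 2  [with Speed=4, Wear=5]  = 21.
Change = 9 − 21 = -12.

-12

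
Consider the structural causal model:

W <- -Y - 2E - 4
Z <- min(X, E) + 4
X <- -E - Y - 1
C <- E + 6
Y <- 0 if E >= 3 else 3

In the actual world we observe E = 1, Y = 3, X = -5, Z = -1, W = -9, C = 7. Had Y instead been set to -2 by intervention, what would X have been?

0

The intervention breaks the incoming arrows to Y: Y <- 0 if E >= 3 else 3 no longer applies, and Y = -2.
X = -E - Y - 1  [with E=1, Y=-2]  = 0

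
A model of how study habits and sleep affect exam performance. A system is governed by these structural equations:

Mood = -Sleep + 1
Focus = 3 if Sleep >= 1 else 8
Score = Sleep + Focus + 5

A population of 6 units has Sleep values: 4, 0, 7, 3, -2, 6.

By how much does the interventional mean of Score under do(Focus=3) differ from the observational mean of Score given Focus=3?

-2

The intervention sets Focus=3 in all 6 units regardless of Sleep. Recomputing Score per unit gives 12, 8, 15, 11, 6, 14; average 11.
E[Score|Focus=3] averages over only the 4 units with Focus=3 (Sleep = 4, 7, 3, 6): Score = 12, 15, 11, 14, mean 13.
Difference = 11 − 13 = -2.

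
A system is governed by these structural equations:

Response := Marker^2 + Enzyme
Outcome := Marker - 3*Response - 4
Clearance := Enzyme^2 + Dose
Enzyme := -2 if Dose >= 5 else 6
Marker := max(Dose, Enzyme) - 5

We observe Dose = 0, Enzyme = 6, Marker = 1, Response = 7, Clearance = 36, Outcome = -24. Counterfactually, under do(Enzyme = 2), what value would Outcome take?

-40

Under do(Enzyme=2), the mechanism Enzyme := -2 if Dose >= 5 else 6 is discarded; Enzyme is fixed at 2.
Marker = max(Dose, Enzyme) - 5  [with Dose=0, Enzyme=2]  = -3
Response = Marker^2 + Enzyme  [with Marker=-3, Enzyme=2]  = 11
Outcome = Marker - 3*Response - 4  [with Marker=-3, Response=11]  = -40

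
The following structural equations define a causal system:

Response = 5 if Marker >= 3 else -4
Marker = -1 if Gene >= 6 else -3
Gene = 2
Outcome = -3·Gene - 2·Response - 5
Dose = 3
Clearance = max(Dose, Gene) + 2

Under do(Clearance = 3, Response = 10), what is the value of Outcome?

-31

Setting Clearance = 3, Response = 10 by intervention discards those variables' equations.
Outcome = -3·Gene - 2·Response - 5  [with Gene=2, Response=10]  = -31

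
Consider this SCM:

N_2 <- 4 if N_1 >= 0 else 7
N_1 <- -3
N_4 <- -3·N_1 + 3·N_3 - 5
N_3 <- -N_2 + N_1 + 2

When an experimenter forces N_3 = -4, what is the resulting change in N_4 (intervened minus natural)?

The intervention breaks the incoming arrows to N_3: N_3 <- -N_2 + N_1 + 2 no longer applies, and N_3 = -4.
N_4 = -3·N_1 + 3·N_3 - 5  [with N_1=-3, N_3=-4]  = -8
Without intervention: N_2 = 4 if N_1 >= 0 else 7  [with N_1=-3]  = 7; N_3 = -N_2 + N_1 + 2  [with N_2=7, N_1=-3]  = -8; N_4 = -3·N_1 + 3·N_3 - 5  [with N_1=-3, N_3=-8]  = -20.
Change = -8 − (-20) = 12.

12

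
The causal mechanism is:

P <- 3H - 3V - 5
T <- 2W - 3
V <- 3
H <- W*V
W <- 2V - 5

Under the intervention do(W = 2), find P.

4

do(W=2) replaces the equation W <- 2V - 5 with the constant W = 2.
H = W*V  [with W=2, V=3]  = 6
P = 3H - 3V - 5  [with H=6, V=3]  = 4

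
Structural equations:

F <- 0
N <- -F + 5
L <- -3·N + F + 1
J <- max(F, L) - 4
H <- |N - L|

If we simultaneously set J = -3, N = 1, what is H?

3

The joint intervention fixes J = -3, N = 1, removing each variable's own equation.
L = -3·N + F + 1  [with N=1, F=0]  = -2
H = |N - L|  [with N=1, L=-2]  = 3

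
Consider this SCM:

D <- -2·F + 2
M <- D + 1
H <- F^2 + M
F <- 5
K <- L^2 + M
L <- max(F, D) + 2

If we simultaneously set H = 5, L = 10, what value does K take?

93

Under do(H = 5, L = 10), each intervened variable's structural equation is replaced by its fixed value.
D = -2·F + 2  [with F=5]  = -8
M = D + 1  [with D=-8]  = -7
K = L^2 + M  [with L=10, M=-7]  = 93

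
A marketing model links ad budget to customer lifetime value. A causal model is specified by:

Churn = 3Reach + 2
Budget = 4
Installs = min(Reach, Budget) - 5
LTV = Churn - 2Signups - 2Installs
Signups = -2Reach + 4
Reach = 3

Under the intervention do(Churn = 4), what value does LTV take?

12

The intervention breaks the incoming arrows to Churn: Churn = 3Reach + 2 no longer applies, and Churn = 4.
Installs = min(Reach, Budget) - 5  [with Reach=3, Budget=4]  = -2
Signups = -2Reach + 4  [with Reach=3]  = -2
LTV = Churn - 2Signups - 2Installs  [with Churn=4, Signups=-2, Installs=-2]  = 12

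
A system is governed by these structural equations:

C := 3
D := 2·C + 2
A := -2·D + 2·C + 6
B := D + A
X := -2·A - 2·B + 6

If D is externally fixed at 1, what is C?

Under do(D=1), the mechanism D := 2·C + 2 is discarded; D is fixed at 1.
C is not downstream of the intervention, so its value is determined by the original equations.

3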